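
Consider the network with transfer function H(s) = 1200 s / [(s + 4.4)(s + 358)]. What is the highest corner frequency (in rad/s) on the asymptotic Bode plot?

358 rad/s

Break frequencies occur at each pole and zero magnitude: 4.4 rad/s, 358 rad/s.
The highest is 358 rad/s.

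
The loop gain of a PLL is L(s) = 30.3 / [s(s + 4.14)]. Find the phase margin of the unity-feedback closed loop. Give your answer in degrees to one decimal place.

Gain crossover: |L(jω)| = 1 at ω ≈ 4.79 rad/s.
∠L(j4.79) = −90° − arctan(4.79/4.14) ≈ -139.15°
PM = 180° + (-139.15°) = 40.85°

40.9°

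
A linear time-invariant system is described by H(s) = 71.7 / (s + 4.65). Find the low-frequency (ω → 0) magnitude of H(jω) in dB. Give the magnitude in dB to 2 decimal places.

H(0) = 71.7 / 4.65 = 15.419
20 log₁₀(15.419) = 23.761 dB

23.76 dB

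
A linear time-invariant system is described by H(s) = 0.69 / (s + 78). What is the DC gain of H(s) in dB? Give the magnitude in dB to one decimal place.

-41.1 dB

H(0) = 0.69 / 78 = 0.0088462
20 log₁₀(0.0088462) = -41.06 dB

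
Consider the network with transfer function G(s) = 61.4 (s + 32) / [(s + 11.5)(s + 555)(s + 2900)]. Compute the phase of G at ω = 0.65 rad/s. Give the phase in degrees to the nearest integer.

∠(j0.65 + 32) = arctan(0.65/32) = 1.16°
∠(j0.65 + 11.5) = arctan(0.65/11.5) = 3.24°
∠(j0.65 + 555) = arctan(0.65/555) = 0.07°
∠(j0.65 + 2900) = arctan(0.65/2900) = 0.01°
∠G(j0.65) = 1.16° − (3.24° + 0.07° + 0.01°) = -2.15°

-2°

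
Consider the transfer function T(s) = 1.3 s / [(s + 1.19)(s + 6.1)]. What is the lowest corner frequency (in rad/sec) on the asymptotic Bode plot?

Break frequencies occur at each pole and zero magnitude: 1.19 rad/sec, 6.1 rad/sec.
The lowest is 1.19 rad/sec.

1.19 rad/sec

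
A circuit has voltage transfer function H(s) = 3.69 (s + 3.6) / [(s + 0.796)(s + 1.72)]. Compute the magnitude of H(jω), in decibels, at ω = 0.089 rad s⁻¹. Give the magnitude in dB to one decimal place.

19.7 dB

|j0.089 + 3.6| = √(0.089² + 3.6²) = 3.601
|j0.089 + 0.796| = √(0.089² + 0.796²) = 0.801
|j0.089 + 1.72| = √(0.089² + 1.72²) = 1.722
|H(j0.089)| = 3.69 × 3.601 / (0.801 × 1.722) = 9.6326
20 log₁₀(9.6326) = 19.67 dB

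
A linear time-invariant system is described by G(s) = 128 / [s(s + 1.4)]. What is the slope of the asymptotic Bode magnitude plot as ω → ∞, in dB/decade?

With 0 zeros and 2 poles, the high-frequency asymptotic slope is 20 × (0 − 2) = -40 dB/decade.

-40 dB/decade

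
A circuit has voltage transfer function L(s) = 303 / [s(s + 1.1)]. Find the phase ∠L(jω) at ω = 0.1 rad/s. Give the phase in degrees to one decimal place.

-95.2°

∠(j0.1 + 1.1) = arctan(0.1/1.1) = 5.19°
∠(j0.1) = 90.00°
∠L(j0.1) = − (5.19° + 90.00°) = -95.19°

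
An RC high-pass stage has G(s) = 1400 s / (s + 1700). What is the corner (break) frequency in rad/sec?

The single real pole at s = −1700 gives a corner at ω = 1700 rad/sec.

1700 rad/sec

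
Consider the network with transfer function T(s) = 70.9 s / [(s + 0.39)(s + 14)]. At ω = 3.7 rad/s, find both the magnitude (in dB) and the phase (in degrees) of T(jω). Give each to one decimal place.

|j3.7| = 3.7
|j3.7 + 0.39| = √(3.7² + 0.39²) = 3.72
|j3.7 + 14| = √(3.7² + 14²) = 14.48
|T(j3.7)| = 70.9 × 3.7 / (3.72 × 14.48) = 4.8692
20 log₁₀(4.8692) = 13.75 dB
∠(j3.7) = 90.00°
∠(j3.7 + 0.39) = arctan(3.7/0.39) = 83.98°
∠(j3.7 + 14) = arctan(3.7/14) = 14.80°
∠T(j3.7) = 90.00° − (83.98° + 14.80°) = -8.79°

|T| = 13.7 dB, ∠T = -8.8°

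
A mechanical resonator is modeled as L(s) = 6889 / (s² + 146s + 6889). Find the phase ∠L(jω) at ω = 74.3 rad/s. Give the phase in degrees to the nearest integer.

-83°

∠[(j74.3)² + 146(j74.3) + 6889] = ∠[1368.5 + j10848] = 82.81°
∠L(j74.3) = −82.81° = -82.81°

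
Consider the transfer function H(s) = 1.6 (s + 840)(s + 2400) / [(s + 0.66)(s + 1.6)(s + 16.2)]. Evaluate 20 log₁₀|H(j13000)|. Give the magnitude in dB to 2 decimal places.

-78.03 dB

|j13000 + 840| = √(13000² + 840²) = 1.303e+04
|j13000 + 2400| = √(13000² + 2400²) = 1.322e+04
|j13000 + 0.66| = √(13000² + 0.66²) = 1.3e+04
|j13000 + 1.6| = √(13000² + 1.6²) = 1.3e+04
|j13000 + 16.2| = √(13000² + 16.2²) = 1.3e+04
|H(j13000)| = 1.6 × 1.303e+04 × 1.322e+04 / (1.3e+04 × 1.3e+04 × 1.3e+04) = 0.00012542
20 log₁₀(0.00012542) = -78.033 dB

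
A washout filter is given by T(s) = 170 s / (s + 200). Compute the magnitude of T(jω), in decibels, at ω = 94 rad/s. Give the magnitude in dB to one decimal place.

37.2 dB

|j94| = 94
|j94 + 200| = √(94² + 200²) = 221
|T(j94)| = 170 × 94 / 221 = 72.311
20 log₁₀(72.311) = 37.18 dB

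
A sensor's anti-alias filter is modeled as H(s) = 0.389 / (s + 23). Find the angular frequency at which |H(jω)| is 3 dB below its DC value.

23 rad/sec

For a single-pole low-pass, the −3 dB point is at the pole: ω = 23 rad/sec.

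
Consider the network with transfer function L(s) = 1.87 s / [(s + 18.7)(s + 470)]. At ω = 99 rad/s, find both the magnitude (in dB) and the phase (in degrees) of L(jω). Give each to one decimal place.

|L| = -48.3 dB, ∠L = -1.2°

|j99| = 99
|j99 + 18.7| = √(99² + 18.7²) = 100.8
|j99 + 470| = √(99² + 470²) = 480.3
|L(j99)| = 1.87 × 99 / (100.8 × 480.3) = 0.0038256
20 log₁₀(0.0038256) = -48.35 dB
∠(j99) = 90.00°
∠(j99 + 18.7) = arctan(99/18.7) = 79.30°
∠(j99 + 470) = arctan(99/470) = 11.89°
∠L(j99) = 90.00° − (79.30° + 11.89°) = -1.20°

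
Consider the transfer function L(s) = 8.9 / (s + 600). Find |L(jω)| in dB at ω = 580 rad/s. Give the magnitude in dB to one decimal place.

|j580 + 600| = √(580² + 600²) = 834.5
|L(j580)| = 8.9 / 834.5 = 0.010665
20 log₁₀(0.010665) = -39.44 dB

-39.4 dB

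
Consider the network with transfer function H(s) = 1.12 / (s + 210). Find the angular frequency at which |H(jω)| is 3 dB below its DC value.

210 rad/s

For a single-pole low-pass, the −3 dB point is at the pole: ω = 210 rad/s.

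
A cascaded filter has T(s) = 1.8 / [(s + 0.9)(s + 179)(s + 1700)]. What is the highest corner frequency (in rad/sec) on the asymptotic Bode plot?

1700 rad/sec

Break frequencies occur at each pole and zero magnitude: 0.9 rad/sec, 179 rad/sec, 1700 rad/sec.
The highest is 1700 rad/sec.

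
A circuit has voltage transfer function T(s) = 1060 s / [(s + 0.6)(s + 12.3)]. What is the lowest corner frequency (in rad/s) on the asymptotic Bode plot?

Break frequencies occur at each pole and zero magnitude: 0.6 rad/s, 12.3 rad/s.
The lowest is 0.6 rad/s.

0.6 rad/s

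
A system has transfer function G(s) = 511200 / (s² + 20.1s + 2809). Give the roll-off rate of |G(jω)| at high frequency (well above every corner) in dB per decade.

With 0 zeros and 2 poles, the high-frequency asymptotic slope is 20 × (0 − 2) = -40 dB/decade.

-40 dB/decade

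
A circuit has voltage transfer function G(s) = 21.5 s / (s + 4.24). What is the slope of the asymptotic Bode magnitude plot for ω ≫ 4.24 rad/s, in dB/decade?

0 dB/decade

With 1 zero and 1 pole, the high-frequency asymptotic slope is 20 × (1 − 1) = 0 dB/decade.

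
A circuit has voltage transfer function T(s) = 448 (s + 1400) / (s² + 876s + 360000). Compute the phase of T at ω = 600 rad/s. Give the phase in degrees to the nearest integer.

∠(j600 + 1400) = arctan(600/1400) = 23.20°
∠[(j600)² + 876(j600) + 360000] = ∠[0 + j5.256e+05] = 90.00°
∠T(j600) = 23.20° − 90.00° = -66.80°

-67°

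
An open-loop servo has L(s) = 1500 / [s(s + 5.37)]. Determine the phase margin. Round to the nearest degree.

8°

Gain crossover: |L(jω)| = 1 at ω ≈ 38.5 rad/sec.
∠L(j38.5) = −90° − arctan(38.5/5.37) ≈ -172.07°
PM = 180° + (-172.07°) = 7.93°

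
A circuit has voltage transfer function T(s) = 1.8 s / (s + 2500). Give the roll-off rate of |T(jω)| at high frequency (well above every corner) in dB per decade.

0 dB/decade

With 1 zero and 1 pole, the high-frequency asymptotic slope is 20 × (1 − 1) = 0 dB/decade.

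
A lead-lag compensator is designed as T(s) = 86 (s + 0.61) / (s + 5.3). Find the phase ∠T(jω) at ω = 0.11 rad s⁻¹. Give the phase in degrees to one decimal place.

∠(j0.11 + 0.61) = arctan(0.11/0.61) = 10.22°
∠(j0.11 + 5.3) = arctan(0.11/5.3) = 1.19°
∠T(j0.11) = 10.22° − 1.19° = 9.03°

9.0°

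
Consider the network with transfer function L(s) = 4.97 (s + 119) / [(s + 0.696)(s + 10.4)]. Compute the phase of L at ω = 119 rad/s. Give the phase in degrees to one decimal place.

-129.7°

∠(j119 + 119) = arctan(119/119) = 45.00°
∠(j119 + 0.696) = arctan(119/0.696) = 89.66°
∠(j119 + 10.4) = arctan(119/10.4) = 85.01°
∠L(j119) = 45.00° − (89.66° + 85.01°) = -129.67°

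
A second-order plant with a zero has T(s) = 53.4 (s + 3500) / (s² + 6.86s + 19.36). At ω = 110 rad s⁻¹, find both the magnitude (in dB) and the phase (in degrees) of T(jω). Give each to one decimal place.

|j110 + 3500| = √(110² + 3500²) = 3502
|(j110)² + 6.86(j110) + 19.36| = |-12081 + j754.6| = 1.21e+04
|T(j110)| = 53.4 × 3502 / 1.21e+04 = 15.449
20 log₁₀(15.449) = 23.78 dB
∠(j110 + 3500) = arctan(110/3500) = 1.80°
∠[(j110)² + 6.86(j110) + 19.36] = ∠[-12081 + j754.6] = 176.43°
∠T(j110) = 1.80° − 176.43° = -174.63°

|T| = 23.8 dB, ∠T = -174.6°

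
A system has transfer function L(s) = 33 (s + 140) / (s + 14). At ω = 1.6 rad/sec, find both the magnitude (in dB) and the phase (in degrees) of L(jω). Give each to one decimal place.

|j1.6 + 140| = √(1.6² + 140²) = 140
|j1.6 + 14| = √(1.6² + 14²) = 14.09
|L(j1.6)| = 33 × 140 / 14.09 = 327.89
20 log₁₀(327.89) = 50.31 dB
∠(j1.6 + 140) = arctan(1.6/140) = 0.65°
∠(j1.6 + 14) = arctan(1.6/14) = 6.52°
∠L(j1.6) = 0.65° − 6.52° = -5.87°

|L| = 50.3 dB, ∠L = -5.9°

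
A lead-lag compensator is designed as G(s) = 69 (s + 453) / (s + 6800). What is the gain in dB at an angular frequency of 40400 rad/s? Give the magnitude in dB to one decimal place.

36.7 dB

|j40400 + 453| = √(40400² + 453²) = 4.04e+04
|j40400 + 6800| = √(40400² + 6800²) = 4.097e+04
|G(j40400)| = 69 × 4.04e+04 / 4.097e+04 = 68.047
20 log₁₀(68.047) = 36.66 dB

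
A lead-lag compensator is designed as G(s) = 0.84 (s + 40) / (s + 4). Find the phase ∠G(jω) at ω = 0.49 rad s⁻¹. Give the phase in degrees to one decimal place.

-6.3°

∠(j0.49 + 40) = arctan(0.49/40) = 0.70°
∠(j0.49 + 4) = arctan(0.49/4) = 6.98°
∠G(j0.49) = 0.70° − 6.98° = -6.28°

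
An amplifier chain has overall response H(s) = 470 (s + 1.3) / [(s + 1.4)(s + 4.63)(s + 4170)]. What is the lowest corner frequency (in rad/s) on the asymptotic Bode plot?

1.3 rad/s

Break frequencies occur at each pole and zero magnitude: 1.3 rad/s, 1.4 rad/s, 4.63 rad/s, 4170 rad/s.
The lowest is 1.3 rad/s.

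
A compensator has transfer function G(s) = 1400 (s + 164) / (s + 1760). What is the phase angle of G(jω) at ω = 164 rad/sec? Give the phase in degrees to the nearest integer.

∠(j164 + 164) = arctan(164/164) = 45.00°
∠(j164 + 1760) = arctan(164/1760) = 5.32°
∠G(j164) = 45.00° − 5.32° = 39.68°

40 deg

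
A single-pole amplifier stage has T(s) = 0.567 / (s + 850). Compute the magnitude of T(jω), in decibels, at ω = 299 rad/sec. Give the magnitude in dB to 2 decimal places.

-64.02 dB

|j299 + 850| = √(299² + 850²) = 901.1
|T(j299)| = 0.567 / 901.1 = 0.00062926
20 log₁₀(0.00062926) = -64.023 dB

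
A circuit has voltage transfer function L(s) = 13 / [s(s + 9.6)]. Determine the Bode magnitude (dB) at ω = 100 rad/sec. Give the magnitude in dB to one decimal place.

|j100 + 9.6| = √(100² + 9.6²) = 100.5
|j100| = 100
|L(j100)| = 13 / (100.5 × 100) = 0.0012941
20 log₁₀(0.0012941) = -57.76 dB

-57.8 dB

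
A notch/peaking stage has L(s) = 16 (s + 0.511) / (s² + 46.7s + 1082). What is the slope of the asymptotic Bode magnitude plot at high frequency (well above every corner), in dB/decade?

With 1 zero and 2 poles, the high-frequency asymptotic slope is 20 × (1 − 2) = -20 dB/decade.

-20 dB/decade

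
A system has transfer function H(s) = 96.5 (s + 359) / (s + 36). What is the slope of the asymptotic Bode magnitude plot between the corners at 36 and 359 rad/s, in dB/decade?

-20 dB/decade

In this band the factors already past their corner are: pole at 36; net slope = -20 dB/decade.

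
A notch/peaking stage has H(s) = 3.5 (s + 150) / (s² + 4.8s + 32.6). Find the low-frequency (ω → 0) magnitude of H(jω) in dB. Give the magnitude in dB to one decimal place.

24.1 dB

H(0) = 3.5 × 150 / 32.6 = 16.104
20 log₁₀(16.104) = 24.14 dB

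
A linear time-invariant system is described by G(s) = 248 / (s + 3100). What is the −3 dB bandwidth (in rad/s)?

3100 rad/s

For a single-pole low-pass, the −3 dB point is at the pole: ω = 3100 rad/s.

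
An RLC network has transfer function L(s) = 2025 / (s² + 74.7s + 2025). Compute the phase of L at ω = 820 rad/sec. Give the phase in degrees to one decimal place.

∠[(j820)² + 74.7(j820) + 2025] = ∠[-6.7038e+05 + j61254] = 174.78°
∠L(j820) = −174.78° = -174.78°

-174.8°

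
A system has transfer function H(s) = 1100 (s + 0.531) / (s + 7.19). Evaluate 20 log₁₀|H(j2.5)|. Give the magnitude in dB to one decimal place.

51.3 dB

|j2.5 + 0.531| = √(2.5² + 0.531²) = 2.556
|j2.5 + 7.19| = √(2.5² + 7.19²) = 7.612
|H(j2.5)| = 1100 × 2.556 / 7.612 = 369.32
20 log₁₀(369.32) = 51.35 dB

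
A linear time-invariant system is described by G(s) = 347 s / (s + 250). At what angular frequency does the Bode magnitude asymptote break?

250 rad/s

The single real pole at s = −250 gives a corner at ω = 250 rad/s.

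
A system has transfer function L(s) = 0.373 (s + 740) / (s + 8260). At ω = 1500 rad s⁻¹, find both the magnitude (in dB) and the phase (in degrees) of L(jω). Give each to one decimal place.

|L| = -22.6 dB, ∠L = 53.4 deg

|j1500 + 740| = √(1500² + 740²) = 1673
|j1500 + 8260| = √(1500² + 8260²) = 8395
|L(j1500)| = 0.373 × 1673 / 8395 = 0.074315
20 log₁₀(0.074315) = -22.58 dB
∠(j1500 + 740) = arctan(1500/740) = 63.74°
∠(j1500 + 8260) = arctan(1500/8260) = 10.29°
∠L(j1500) = 63.74° − 10.29° = 53.45°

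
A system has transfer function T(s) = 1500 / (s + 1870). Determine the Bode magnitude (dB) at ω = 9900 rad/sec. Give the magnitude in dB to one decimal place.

|j9900 + 1870| = √(9900² + 1870²) = 1.008e+04
|T(j9900)| = 1500 / 1.008e+04 = 0.14888
20 log₁₀(0.14888) = -16.54 dB

-16.5 dB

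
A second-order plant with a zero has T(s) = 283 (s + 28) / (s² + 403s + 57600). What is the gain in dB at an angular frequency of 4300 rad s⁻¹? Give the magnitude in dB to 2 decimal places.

-23.64 dB

|j4300 + 28| = √(4300² + 28²) = 4300
|(j4300)² + 403(j4300) + 57600| = |-1.8432e+07 + j1.7329e+06| = 1.851e+07
|T(j4300)| = 283 × 4300 / 1.851e+07 = 0.065731
20 log₁₀(0.065731) = -23.645 dB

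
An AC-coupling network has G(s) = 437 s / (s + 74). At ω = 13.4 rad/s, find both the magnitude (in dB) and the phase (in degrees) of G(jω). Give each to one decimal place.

|G| = 37.8 dB, ∠G = 79.7°

|j13.4| = 13.4
|j13.4 + 74| = √(13.4² + 74²) = 75.2
|G(j13.4)| = 437 × 13.4 / 75.2 = 77.866
20 log₁₀(77.866) = 37.83 dB
∠(j13.4) = 90.00°
∠(j13.4 + 74) = arctan(13.4/74) = 10.26°
∠G(j13.4) = 90.00° − 10.26° = 79.74°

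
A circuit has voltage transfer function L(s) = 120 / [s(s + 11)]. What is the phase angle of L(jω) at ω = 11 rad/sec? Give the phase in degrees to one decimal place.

-135.0°

∠(j11 + 11) = arctan(11/11) = 45.00°
∠(j11) = 90.00°
∠L(j11) = − (45.00° + 90.00°) = -135.00°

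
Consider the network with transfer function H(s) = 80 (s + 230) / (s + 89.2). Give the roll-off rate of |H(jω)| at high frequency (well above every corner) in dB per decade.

0 dB/decade

With 1 zero and 1 pole, the high-frequency asymptotic slope is 20 × (1 − 1) = 0 dB/decade.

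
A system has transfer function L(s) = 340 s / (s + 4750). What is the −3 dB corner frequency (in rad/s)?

4750 rad/s

For a single-pole high-pass, the −3 dB point is at the pole: ω = 4750 rad/s.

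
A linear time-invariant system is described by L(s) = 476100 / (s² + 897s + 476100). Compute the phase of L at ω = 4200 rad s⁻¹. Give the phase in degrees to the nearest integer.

-168°

∠[(j4200)² + 897(j4200) + 476100] = ∠[-1.7164e+07 + j3.7674e+06] = 167.62°
∠L(j4200) = −167.62° = -167.62°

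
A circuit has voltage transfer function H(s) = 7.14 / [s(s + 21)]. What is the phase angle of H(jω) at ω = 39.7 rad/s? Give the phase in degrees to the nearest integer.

-152°

∠(j39.7 + 21) = arctan(39.7/21) = 62.12°
∠(j39.7) = 90.00°
∠H(j39.7) = − (62.12° + 90.00°) = -152.12°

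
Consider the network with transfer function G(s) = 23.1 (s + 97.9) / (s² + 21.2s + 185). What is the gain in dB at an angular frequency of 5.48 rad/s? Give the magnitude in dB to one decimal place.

|j5.48 + 97.9| = √(5.48² + 97.9²) = 98.05
|(j5.48)² + 21.2(j5.48) + 185| = |154.97 + j116.18| = 193.7
|G(j5.48)| = 23.1 × 98.05 / 193.7 = 11.695
20 log₁₀(11.695) = 21.36 dB

21.4 dB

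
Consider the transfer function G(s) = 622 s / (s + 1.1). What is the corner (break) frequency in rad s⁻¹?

1.1 rad s⁻¹

The single real pole at s = −1.1 gives a corner at ω = 1.1 rad s⁻¹.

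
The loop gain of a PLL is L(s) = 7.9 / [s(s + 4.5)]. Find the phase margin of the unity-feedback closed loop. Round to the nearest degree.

70°

Gain crossover: |L(jω)| = 1 at ω ≈ 1.65 rad s⁻¹.
∠L(j1.65) = −90° − arctan(1.65/4.5) ≈ -110.12°
PM = 180° + (-110.12°) = 69.88°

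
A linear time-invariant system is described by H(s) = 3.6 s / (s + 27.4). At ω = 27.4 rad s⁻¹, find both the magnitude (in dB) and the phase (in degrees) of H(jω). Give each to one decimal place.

|H| = 8.1 dB, ∠H = 45.0°

|j27.4| = 27.4
|j27.4 + 27.4| = √(27.4² + 27.4²) = 38.75
|H(j27.4)| = 3.6 × 27.4 / 38.75 = 2.5456
20 log₁₀(2.5456) = 8.12 dB
∠(j27.4) = 90.00°
∠(j27.4 + 27.4) = arctan(27.4/27.4) = 45.00°
∠H(j27.4) = 90.00° − 45.00° = 45.00°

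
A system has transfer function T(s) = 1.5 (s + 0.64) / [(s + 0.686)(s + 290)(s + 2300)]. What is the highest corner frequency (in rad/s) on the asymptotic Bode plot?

Break frequencies occur at each pole and zero magnitude: 0.64 rad/s, 0.686 rad/s, 290 rad/s, 2300 rad/s.
The highest is 2300 rad/s.

2300 rad/s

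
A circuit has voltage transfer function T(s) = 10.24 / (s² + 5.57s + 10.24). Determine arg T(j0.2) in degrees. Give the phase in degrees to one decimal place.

∠[(j0.2)² + 5.57(j0.2) + 10.24] = ∠[10.2 + j1.114] = 6.23°
∠T(j0.2) = −6.23° = -6.23°

-6.2°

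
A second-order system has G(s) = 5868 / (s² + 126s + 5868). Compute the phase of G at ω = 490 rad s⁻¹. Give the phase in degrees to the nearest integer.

∠[(j490)² + 126(j490) + 5868] = ∠[-2.3423e+05 + j61740] = 165.23°
∠G(j490) = −165.23° = -165.23°

-165°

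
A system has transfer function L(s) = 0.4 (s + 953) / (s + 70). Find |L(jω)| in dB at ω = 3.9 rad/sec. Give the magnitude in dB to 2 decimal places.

|j3.9 + 953| = √(3.9² + 953²) = 953
|j3.9 + 70| = √(3.9² + 70²) = 70.11
|L(j3.9)| = 0.4 × 953 / 70.11 = 5.4373
20 log₁₀(5.4373) = 14.708 dB

14.71 dB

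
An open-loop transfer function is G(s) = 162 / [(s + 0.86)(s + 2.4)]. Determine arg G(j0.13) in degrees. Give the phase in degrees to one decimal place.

∠(j0.13 + 0.86) = arctan(0.13/0.86) = 8.60°
∠(j0.13 + 2.4) = arctan(0.13/2.4) = 3.10°
∠G(j0.13) = − (8.60° + 3.10°) = -11.70°

-11.7°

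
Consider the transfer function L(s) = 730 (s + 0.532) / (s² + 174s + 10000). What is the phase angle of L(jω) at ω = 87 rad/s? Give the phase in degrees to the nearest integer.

9 deg

∠(j87 + 0.532) = arctan(87/0.532) = 89.65°
∠[(j87)² + 174(j87) + 10000] = ∠[2431 + j15138] = 80.88°
∠L(j87) = 89.65° − 80.88° = 8.77°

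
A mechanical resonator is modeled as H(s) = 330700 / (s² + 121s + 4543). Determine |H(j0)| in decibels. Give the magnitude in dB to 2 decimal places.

H(0) = 330700 / 4543 = 72.793
20 log₁₀(72.793) = 37.242 dB

37.24 dB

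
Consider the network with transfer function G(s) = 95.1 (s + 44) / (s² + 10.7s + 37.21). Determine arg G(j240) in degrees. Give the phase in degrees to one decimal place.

-97.8 deg

∠(j240 + 44) = arctan(240/44) = 79.61°
∠[(j240)² + 10.7(j240) + 37.21] = ∠[-57563 + j2568] = 177.45°
∠G(j240) = 79.61° − 177.45° = -97.83°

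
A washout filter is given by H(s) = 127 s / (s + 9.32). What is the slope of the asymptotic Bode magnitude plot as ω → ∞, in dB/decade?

0 dB/decade

With 1 zero and 1 pole, the high-frequency asymptotic slope is 20 × (1 − 1) = 0 dB/decade.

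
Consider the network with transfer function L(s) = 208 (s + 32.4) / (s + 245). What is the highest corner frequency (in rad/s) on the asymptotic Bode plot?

245 rad/s

Break frequencies occur at each pole and zero magnitude: 32.4 rad/s, 245 rad/s.
The highest is 245 rad/s.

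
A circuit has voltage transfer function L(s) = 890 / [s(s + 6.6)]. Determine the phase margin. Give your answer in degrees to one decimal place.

12.6 deg

Gain crossover: |L(jω)| = 1 at ω ≈ 29.5 rad/s.
∠L(j29.5) = −90° − arctan(29.5/6.6) ≈ -167.38°
PM = 180° + (-167.38°) = 12.62°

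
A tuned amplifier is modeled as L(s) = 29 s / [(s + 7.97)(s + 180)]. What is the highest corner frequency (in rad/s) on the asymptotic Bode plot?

Break frequencies occur at each pole and zero magnitude: 7.97 rad/s, 180 rad/s.
The highest is 180 rad/s.

180 rad/s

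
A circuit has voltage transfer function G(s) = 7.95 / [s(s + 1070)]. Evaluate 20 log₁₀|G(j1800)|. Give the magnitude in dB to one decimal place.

-113.5 dB

|j1800 + 1070| = √(1800² + 1070²) = 2094
|j1800| = 1800
|G(j1800)| = 7.95 / (2094 × 1800) = 2.1092e-06
20 log₁₀(2.1092e-06) = -113.52 dB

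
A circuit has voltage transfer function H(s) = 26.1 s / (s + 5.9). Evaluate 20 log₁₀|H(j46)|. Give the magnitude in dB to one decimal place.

28.3 dB

|j46| = 46
|j46 + 5.9| = √(46² + 5.9²) = 46.38
|H(j46)| = 26.1 × 46 / 46.38 = 25.888
20 log₁₀(25.888) = 28.26 dB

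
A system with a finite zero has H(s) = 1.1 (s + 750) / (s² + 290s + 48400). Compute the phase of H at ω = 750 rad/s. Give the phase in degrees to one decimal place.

∠(j750 + 750) = arctan(750/750) = 45.00°
∠[(j750)² + 290(j750) + 48400] = ∠[-5.141e+05 + j2.175e+05] = 157.07°
∠H(j750) = 45.00° − 157.07° = -112.07°

-112.1°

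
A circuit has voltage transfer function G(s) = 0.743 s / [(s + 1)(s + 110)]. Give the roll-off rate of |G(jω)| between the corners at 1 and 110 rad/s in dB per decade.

In this band the factors already past their corner are: 1 differentiator zero, pole at 1; net slope = 0 dB/decade.

0 dB/decade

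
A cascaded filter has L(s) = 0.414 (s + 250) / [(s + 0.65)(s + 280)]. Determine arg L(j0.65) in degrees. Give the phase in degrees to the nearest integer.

-45°

∠(j0.65 + 250) = arctan(0.65/250) = 0.15°
∠(j0.65 + 0.65) = arctan(0.65/0.65) = 45.00°
∠(j0.65 + 280) = arctan(0.65/280) = 0.13°
∠L(j0.65) = 0.15° − (45.00° + 0.13°) = -44.98°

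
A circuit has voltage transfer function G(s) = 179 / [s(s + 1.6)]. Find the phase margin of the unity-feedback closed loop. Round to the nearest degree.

Gain crossover: |G(jω)| = 1 at ω ≈ 13.3 rad/s.
∠G(j13.3) = −90° − arctan(13.3/1.6) ≈ -173.16°
PM = 180° + (-173.16°) = 6.84°

7°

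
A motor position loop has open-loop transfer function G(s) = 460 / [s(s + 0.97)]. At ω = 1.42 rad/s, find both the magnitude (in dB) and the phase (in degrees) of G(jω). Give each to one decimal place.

|G| = 45.5 dB, ∠G = -145.7°

|j1.42 + 0.97| = √(1.42² + 0.97²) = 1.72
|j1.42| = 1.42
|G(j1.42)| = 460 / (1.72 × 1.42) = 188.37
20 log₁₀(188.37) = 45.50 dB
∠(j1.42 + 0.97) = arctan(1.42/0.97) = 55.66°
∠(j1.42) = 90.00°
∠G(j1.42) = − (55.66° + 90.00°) = -145.66°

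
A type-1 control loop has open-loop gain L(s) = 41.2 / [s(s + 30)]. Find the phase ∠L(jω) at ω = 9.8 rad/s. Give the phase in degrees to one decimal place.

∠(j9.8 + 30) = arctan(9.8/30) = 18.09°
∠(j9.8) = 90.00°
∠L(j9.8) = − (18.09° + 90.00°) = -108.09°

-108.1°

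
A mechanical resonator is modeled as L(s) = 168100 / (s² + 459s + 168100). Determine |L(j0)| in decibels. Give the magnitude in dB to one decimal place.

L(0) = 168100 / 168100 = 1
20 log₁₀(1) = 0.00 dB

0.0 dB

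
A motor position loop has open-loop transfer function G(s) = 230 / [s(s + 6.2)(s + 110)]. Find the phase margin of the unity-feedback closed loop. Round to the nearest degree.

Gain crossover: |G(jω)| = 1 at ω ≈ 0.337 rad/sec.
∠G(j0.337) = −90° − arctan(0.337/6.2) − arctan(0.337/110) ≈ -93.28°
PM = 180° + (-93.28°) = 86.72°

87°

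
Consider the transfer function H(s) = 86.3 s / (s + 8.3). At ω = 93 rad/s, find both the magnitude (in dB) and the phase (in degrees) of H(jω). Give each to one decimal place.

|j93| = 93
|j93 + 8.3| = √(93² + 8.3²) = 93.37
|H(j93)| = 86.3 × 93 / 93.37 = 85.958
20 log₁₀(85.958) = 38.69 dB
∠(j93) = 90.00°
∠(j93 + 8.3) = arctan(93/8.3) = 84.90°
∠H(j93) = 90.00° − 84.90° = 5.10°

|H| = 38.7 dB, ∠H = 5.1 deg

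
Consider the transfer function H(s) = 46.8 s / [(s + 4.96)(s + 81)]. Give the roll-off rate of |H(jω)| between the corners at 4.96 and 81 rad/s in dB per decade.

In this band the factors already past their corner are: 1 differentiator zero, pole at 4.96; net slope = 0 dB/decade.

0 dB/decade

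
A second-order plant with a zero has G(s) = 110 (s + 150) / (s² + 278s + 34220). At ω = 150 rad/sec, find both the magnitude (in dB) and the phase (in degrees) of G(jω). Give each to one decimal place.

|j150 + 150| = √(150² + 150²) = 212.1
|(j150)² + 278(j150) + 34220| = |11720 + j41700| = 4.332e+04
|G(j150)| = 110 × 212.1 / 4.332e+04 = 0.53871
20 log₁₀(0.53871) = -5.37 dB
∠(j150 + 150) = arctan(150/150) = 45.00°
∠[(j150)² + 278(j150) + 34220] = ∠[11720 + j41700] = 74.30°
∠G(j150) = 45.00° − 74.30° = -29.30°

|G| = -5.4 dB, ∠G = -29.3°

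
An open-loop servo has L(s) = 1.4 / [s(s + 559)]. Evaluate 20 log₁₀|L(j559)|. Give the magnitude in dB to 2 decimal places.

|j559 + 559| = √(559² + 559²) = 790.5
|j559| = 559
|L(j559)| = 1.4 / (790.5 × 559) = 3.168e-06
20 log₁₀(3.168e-06) = -109.984 dB

-109.98 dB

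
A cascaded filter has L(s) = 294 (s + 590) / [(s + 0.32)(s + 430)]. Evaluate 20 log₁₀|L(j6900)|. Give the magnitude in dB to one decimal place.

|j6900 + 590| = √(6900² + 590²) = 6925
|j6900 + 0.32| = √(6900² + 0.32²) = 6900
|j6900 + 430| = √(6900² + 430²) = 6913
|L(j6900)| = 294 × 6925 / (6900 × 6913) = 0.042681
20 log₁₀(0.042681) = -27.40 dB

-27.4 dB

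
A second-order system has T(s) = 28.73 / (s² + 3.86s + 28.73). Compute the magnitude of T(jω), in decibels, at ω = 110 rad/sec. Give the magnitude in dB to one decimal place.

|(j110)² + 3.86(j110) + 28.73| = |-12071 + j424.6| = 1.208e+04
|T(j110)| = 28.73 / 1.208e+04 = 0.0023786
20 log₁₀(0.0023786) = -52.47 dB

-52.5 dB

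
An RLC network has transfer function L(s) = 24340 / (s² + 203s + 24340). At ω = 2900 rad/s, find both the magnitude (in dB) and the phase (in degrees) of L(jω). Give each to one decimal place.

|L| = -50.8 dB, ∠L = -176.0°

|(j2900)² + 203(j2900) + 24340| = |-8.3857e+06 + j5.887e+05| = 8.406e+06
|L(j2900)| = 24340 / 8.406e+06 = 0.0028954
20 log₁₀(0.0028954) = -50.77 dB
∠[(j2900)² + 203(j2900) + 24340] = ∠[-8.3857e+06 + j5.887e+05] = 175.98°
∠L(j2900) = −175.98° = -175.98°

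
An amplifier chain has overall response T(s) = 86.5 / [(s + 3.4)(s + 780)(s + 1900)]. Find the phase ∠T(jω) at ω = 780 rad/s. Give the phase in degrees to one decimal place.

-157.1°

∠(j780 + 3.4) = arctan(780/3.4) = 89.75°
∠(j780 + 780) = arctan(780/780) = 45.00°
∠(j780 + 1900) = arctan(780/1900) = 22.32°
∠T(j780) = − (89.75° + 45.00° + 22.32°) = -157.07°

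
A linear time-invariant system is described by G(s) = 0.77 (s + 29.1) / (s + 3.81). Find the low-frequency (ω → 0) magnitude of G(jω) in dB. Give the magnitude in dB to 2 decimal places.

15.39 dB

G(0) = 0.77 × 29.1 / 3.81 = 5.8811
20 log₁₀(5.8811) = 15.389 dB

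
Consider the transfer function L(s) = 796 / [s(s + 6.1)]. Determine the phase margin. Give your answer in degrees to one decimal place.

12.3 deg

Gain crossover: |L(jω)| = 1 at ω ≈ 27.9 rad/s.
∠L(j27.9) = −90° − arctan(27.9/6.1) ≈ -167.66°
PM = 180° + (-167.66°) = 12.34°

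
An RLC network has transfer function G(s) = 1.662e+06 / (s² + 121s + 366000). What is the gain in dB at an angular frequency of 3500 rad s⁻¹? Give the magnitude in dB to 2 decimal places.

|(j3500)² + 121(j3500) + 366000| = |-1.1884e+07 + j4.235e+05| = 1.189e+07
|G(j3500)| = 1.662e+06 / 1.189e+07 = 0.13976
20 log₁₀(0.13976) = -17.092 dB

-17.09 dB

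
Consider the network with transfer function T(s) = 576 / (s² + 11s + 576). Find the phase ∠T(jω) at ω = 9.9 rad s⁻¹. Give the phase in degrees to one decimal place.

-12.8°

∠[(j9.9)² + 11(j9.9) + 576] = ∠[477.99 + j108.9] = 12.83°
∠T(j9.9) = −12.83° = -12.83°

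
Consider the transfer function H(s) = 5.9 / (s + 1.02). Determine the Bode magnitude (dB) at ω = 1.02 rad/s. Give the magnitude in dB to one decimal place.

12.2 dB

|j1.02 + 1.02| = √(1.02² + 1.02²) = 1.442
|H(j1.02)| = 5.9 / 1.442 = 4.0901
20 log₁₀(4.0901) = 12.23 dB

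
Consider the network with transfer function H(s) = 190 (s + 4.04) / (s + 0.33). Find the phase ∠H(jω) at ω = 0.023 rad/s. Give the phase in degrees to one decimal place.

∠(j0.023 + 4.04) = arctan(0.023/4.04) = 0.33°
∠(j0.023 + 0.33) = arctan(0.023/0.33) = 3.99°
∠H(j0.023) = 0.33° − 3.99° = -3.66°

-3.7°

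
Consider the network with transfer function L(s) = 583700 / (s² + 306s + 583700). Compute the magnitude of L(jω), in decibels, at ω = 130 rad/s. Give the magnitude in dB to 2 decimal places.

0.23 dB

|(j130)² + 306(j130) + 583700| = |5.668e+05 + j39780| = 5.682e+05
|L(j130)| = 583700 / 5.682e+05 = 1.0273
20 log₁₀(1.0273) = 0.234 dB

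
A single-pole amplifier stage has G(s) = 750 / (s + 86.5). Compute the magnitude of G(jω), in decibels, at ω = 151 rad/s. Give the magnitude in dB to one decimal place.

|j151 + 86.5| = √(151² + 86.5²) = 174
|G(j151)| = 750 / 174 = 4.3098
20 log₁₀(4.3098) = 12.69 dB

12.7 dB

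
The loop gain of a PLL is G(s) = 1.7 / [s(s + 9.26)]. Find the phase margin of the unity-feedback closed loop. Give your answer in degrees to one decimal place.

88.9°

Gain crossover: |G(jω)| = 1 at ω ≈ 0.184 rad/s.
∠G(j0.184) = −90° − arctan(0.184/9.26) ≈ -91.14°
PM = 180° + (-91.14°) = 88.86°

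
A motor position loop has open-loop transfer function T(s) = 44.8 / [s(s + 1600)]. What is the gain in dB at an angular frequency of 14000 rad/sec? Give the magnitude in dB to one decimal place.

|j14000 + 1600| = √(14000² + 1600²) = 1.409e+04
|j14000| = 1.4e+04
|T(j14000)| = 44.8 / (1.409e+04 × 1.4e+04) = 2.2709e-07
20 log₁₀(2.2709e-07) = -132.88 dB

-132.9 dB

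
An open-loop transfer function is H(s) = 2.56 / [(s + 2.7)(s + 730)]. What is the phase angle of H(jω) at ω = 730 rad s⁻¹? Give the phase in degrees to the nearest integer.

∠(j730 + 2.7) = arctan(730/2.7) = 89.79°
∠(j730 + 730) = arctan(730/730) = 45.00°
∠H(j730) = − (89.79° + 45.00°) = -134.79°

-135°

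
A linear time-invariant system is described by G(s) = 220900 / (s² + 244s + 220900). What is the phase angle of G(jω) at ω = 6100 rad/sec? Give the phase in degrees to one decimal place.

-177.7°

∠[(j6100)² + 244(j6100) + 220900] = ∠[-3.6989e+07 + j1.4884e+06] = 177.70°
∠G(j6100) = −177.70° = -177.70°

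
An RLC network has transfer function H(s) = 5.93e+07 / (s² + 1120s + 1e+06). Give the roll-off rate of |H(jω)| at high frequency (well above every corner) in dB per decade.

-40 dB/decade

With 0 zeros and 2 poles, the high-frequency asymptotic slope is 20 × (0 − 2) = -40 dB/decade.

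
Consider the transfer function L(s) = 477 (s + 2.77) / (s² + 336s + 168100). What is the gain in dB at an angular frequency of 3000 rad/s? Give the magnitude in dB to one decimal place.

|j3000 + 2.77| = √(3000² + 2.77²) = 3000
|(j3000)² + 336(j3000) + 168100| = |-8.8319e+06 + j1.008e+06| = 8.889e+06
|L(j3000)| = 477 × 3000 / 8.889e+06 = 0.16098
20 log₁₀(0.16098) = -15.86 dB

-15.9 dB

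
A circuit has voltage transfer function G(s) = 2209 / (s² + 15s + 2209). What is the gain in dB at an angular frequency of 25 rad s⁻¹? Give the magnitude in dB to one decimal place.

2.7 dB

|(j25)² + 15(j25) + 2209| = |1584 + j375| = 1628
|G(j25)| = 2209 / 1628 = 1.3571
20 log₁₀(1.3571) = 2.65 dB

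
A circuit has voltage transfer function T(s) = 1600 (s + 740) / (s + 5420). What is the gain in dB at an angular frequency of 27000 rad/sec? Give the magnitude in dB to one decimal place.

63.9 dB

|j27000 + 740| = √(27000² + 740²) = 2.701e+04
|j27000 + 5420| = √(27000² + 5420²) = 2.754e+04
|T(j27000)| = 1600 × 2.701e+04 / 2.754e+04 = 1569.3
20 log₁₀(1569.3) = 63.91 dB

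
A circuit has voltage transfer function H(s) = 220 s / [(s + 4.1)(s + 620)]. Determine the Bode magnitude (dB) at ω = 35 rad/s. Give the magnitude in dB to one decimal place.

|j35| = 35
|j35 + 4.1| = √(35² + 4.1²) = 35.24
|j35 + 620| = √(35² + 620²) = 621
|H(j35)| = 220 × 35 / (35.24 × 621) = 0.35187
20 log₁₀(0.35187) = -9.07 dB

-9.1 dB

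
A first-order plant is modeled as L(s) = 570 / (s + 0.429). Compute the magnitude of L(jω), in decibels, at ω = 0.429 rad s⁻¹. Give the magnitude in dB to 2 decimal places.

|j0.429 + 0.429| = √(0.429² + 0.429²) = 0.6067
|L(j0.429)| = 570 / 0.6067 = 939.51
20 log₁₀(939.51) = 59.458 dB

59.46 dB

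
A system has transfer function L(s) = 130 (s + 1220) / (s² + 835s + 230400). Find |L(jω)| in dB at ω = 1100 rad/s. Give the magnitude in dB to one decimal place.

-16.0 dB

|j1100 + 1220| = √(1100² + 1220²) = 1643
|(j1100)² + 835(j1100) + 230400| = |-9.796e+05 + j9.185e+05| = 1.343e+06
|L(j1100)| = 130 × 1643 / 1.343e+06 = 0.15903
20 log₁₀(0.15903) = -15.97 dB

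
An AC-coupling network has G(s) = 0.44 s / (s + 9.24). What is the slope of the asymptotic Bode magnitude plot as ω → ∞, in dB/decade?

With 1 zero and 1 pole, the high-frequency asymptotic slope is 20 × (1 − 1) = 0 dB/decade.

0 dB/decade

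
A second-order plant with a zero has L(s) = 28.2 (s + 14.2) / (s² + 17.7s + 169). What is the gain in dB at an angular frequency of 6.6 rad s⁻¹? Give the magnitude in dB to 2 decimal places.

8.22 dB

|j6.6 + 14.2| = √(6.6² + 14.2²) = 15.66
|(j6.6)² + 17.7(j6.6) + 169| = |125.44 + j116.82| = 171.4
|L(j6.6)| = 28.2 × 15.66 / 171.4 = 2.5761
20 log₁₀(2.5761) = 8.219 dB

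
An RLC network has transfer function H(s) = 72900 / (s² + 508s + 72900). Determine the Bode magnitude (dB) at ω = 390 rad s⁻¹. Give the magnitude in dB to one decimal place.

|(j390)² + 508(j390) + 72900| = |-79200 + j1.9812e+05| = 2.134e+05
|H(j390)| = 72900 / 2.134e+05 = 0.34167
20 log₁₀(0.34167) = -9.33 dB

-9.3 dB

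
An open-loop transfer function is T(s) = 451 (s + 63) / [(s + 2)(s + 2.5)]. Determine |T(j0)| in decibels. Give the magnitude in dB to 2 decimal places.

75.09 dB

T(0) = 451 × 63 / (2 × 2.5) = 5682.6
20 log₁₀(5682.6) = 75.091 dB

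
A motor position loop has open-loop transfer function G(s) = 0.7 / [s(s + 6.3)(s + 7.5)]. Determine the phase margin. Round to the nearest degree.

Gain crossover: |G(jω)| = 1 at ω ≈ 0.0148 rad/sec.
∠G(j0.0148) = −90° − arctan(0.0148/6.3) − arctan(0.0148/7.5) ≈ -90.25°
PM = 180° + (-90.25°) = 89.75°

90°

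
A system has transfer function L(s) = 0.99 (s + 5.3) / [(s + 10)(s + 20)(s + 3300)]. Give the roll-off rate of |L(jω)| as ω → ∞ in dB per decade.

-40 dB/decade

With 1 zero and 3 poles, the high-frequency asymptotic slope is 20 × (1 − 3) = -40 dB/decade.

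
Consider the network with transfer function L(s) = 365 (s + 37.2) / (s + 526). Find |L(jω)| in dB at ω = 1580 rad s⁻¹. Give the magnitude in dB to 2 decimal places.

50.79 dB

|j1580 + 37.2| = √(1580² + 37.2²) = 1580
|j1580 + 526| = √(1580² + 526²) = 1665
|L(j1580)| = 365 × 1580 / 1665 = 346.41
20 log₁₀(346.41) = 50.792 dB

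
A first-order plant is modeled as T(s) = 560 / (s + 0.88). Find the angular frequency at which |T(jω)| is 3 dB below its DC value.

0.88 rad/s

For a single-pole low-pass, the −3 dB point is at the pole: ω = 0.88 rad/s.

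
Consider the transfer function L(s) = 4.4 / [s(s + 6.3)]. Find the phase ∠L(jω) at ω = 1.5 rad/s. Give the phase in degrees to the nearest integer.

∠(j1.5 + 6.3) = arctan(1.5/6.3) = 13.39°
∠(j1.5) = 90.00°
∠L(j1.5) = − (13.39° + 90.00°) = -103.39°

-103°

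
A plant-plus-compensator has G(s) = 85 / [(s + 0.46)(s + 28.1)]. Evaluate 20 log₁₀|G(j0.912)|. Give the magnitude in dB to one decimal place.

|j0.912 + 0.46| = √(0.912² + 0.46²) = 1.021
|j0.912 + 28.1| = √(0.912² + 28.1²) = 28.11
|G(j0.912)| = 85 / (1.021 × 28.11) = 2.9599
20 log₁₀(2.9599) = 9.43 dB

9.4 dB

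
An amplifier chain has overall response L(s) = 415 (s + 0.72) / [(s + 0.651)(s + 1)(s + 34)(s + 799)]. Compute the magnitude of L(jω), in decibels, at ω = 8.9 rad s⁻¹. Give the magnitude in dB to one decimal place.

|j8.9 + 0.72| = √(8.9² + 0.72²) = 8.929
|j8.9 + 0.651| = √(8.9² + 0.651²) = 8.924
|j8.9 + 1| = √(8.9² + 1²) = 8.956
|j8.9 + 34| = √(8.9² + 34²) = 35.15
|j8.9 + 799| = √(8.9² + 799²) = 799
|L(j8.9)| = 415 × 8.929 / (8.924 × 8.956 × 35.15 × 799) = 0.001651
20 log₁₀(0.001651) = -55.65 dB

-55.6 dB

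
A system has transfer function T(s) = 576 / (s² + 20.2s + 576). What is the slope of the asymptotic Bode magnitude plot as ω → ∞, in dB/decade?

With 0 zeros and 2 poles, the high-frequency asymptotic slope is 20 × (0 − 2) = -40 dB/decade.

-40 dB/decade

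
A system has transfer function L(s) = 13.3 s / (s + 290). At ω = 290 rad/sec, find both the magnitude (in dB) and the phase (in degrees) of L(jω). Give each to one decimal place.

|L| = 19.5 dB, ∠L = 45.0°

|j290| = 290
|j290 + 290| = √(290² + 290²) = 410.1
|L(j290)| = 13.3 × 290 / 410.1 = 9.4045
20 log₁₀(9.4045) = 19.47 dB
∠(j290) = 90.00°
∠(j290 + 290) = arctan(290/290) = 45.00°
∠L(j290) = 90.00° − 45.00° = 45.00°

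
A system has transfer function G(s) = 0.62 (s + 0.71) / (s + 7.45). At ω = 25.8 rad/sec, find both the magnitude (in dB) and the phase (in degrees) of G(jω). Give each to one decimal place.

|j25.8 + 0.71| = √(25.8² + 0.71²) = 25.81
|j25.8 + 7.45| = √(25.8² + 7.45²) = 26.85
|G(j25.8)| = 0.62 × 25.81 / 26.85 = 0.59589
20 log₁₀(0.59589) = -4.50 dB
∠(j25.8 + 0.71) = arctan(25.8/0.71) = 88.42°
∠(j25.8 + 7.45) = arctan(25.8/7.45) = 73.89°
∠G(j25.8) = 88.42° − 73.89° = 14.53°

|G| = -4.5 dB, ∠G = 14.5°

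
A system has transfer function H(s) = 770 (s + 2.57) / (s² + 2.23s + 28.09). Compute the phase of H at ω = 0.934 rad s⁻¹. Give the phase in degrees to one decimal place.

∠(j0.934 + 2.57) = arctan(0.934/2.57) = 19.97°
∠[(j0.934)² + 2.23(j0.934) + 28.09] = ∠[27.218 + j2.0828] = 4.38°
∠H(j0.934) = 19.97° − 4.38° = 15.60°

15.6°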